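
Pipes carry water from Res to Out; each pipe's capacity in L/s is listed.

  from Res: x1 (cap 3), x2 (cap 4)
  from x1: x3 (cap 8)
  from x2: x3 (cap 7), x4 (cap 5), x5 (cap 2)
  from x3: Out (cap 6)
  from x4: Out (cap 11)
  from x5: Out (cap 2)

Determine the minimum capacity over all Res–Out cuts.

7

Augment Res→x1→x3→Out: bottleneck 3, flow now 3.
Augment Res→x2→x3→Out: bottleneck 3, flow now 6.
Augment Res→x2→x4→Out: bottleneck 1, flow now 7.
No augmenting path remains; maximum flow = 7.
By max-flow min-cut, the minimum cut capacity equals the max flow.
In the residual graph, reachable from Res: {Res}.
Min-cut edges: Res→x1 (3), Res→x2 (4); capacity 3 + 4 = 7.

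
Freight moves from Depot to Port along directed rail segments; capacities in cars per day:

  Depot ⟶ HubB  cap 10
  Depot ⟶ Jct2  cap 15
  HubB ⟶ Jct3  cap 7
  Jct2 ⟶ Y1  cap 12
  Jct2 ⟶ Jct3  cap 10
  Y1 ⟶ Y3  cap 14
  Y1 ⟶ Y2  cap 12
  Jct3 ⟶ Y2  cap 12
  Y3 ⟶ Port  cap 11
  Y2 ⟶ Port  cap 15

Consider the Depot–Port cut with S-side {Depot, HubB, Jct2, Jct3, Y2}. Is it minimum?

Given cut capacity: 12 + 15 = 27.
Augment Depot→HubB→Jct3→Y2→Port: bottleneck 7, flow now 7.
Augment Depot→Jct2→Y1→Y3→Port: bottleneck 11, flow now 18.
Augment Depot→Jct2→Y1→Y2→Port: bottleneck 1, flow now 19.
Augment Depot→Jct2→Jct3→Y2→Port: bottleneck 3, flow now 22.
No augmenting path remains; maximum flow = 22.
In the residual graph, reachable from Depot: {Depot, HubB}.
Min-cut edges: Depot→Jct2 (15), HubB→Jct3 (7); capacity 15 + 7 = 22.
Cut capacity 27 exceeds the max flow 22, so it is not minimum.

No — its capacity is 27, but the minimum cut has capacity 22.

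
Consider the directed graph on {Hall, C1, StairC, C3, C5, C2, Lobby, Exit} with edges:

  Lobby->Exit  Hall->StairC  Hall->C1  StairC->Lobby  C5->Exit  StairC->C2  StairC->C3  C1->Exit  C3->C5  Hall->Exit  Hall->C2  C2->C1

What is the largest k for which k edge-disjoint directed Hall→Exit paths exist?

Assign every edge capacity 1; by Menger, the answer equals the max flow.
Path Hall→Exit (+1); total 1.
Path Hall→C1→Exit (+1); total 2.
Path Hall→StairC→Lobby→Exit (+1); total 3.
No residual Hall→Exit path; max flow = 3.
Certifying cut of size 3: {C1→Exit, Hall→Exit, Hall→StairC}.

3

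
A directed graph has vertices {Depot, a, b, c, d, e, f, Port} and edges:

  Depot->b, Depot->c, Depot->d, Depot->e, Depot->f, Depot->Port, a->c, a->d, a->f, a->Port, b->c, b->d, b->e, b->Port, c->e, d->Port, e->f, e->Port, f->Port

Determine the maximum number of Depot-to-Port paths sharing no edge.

5

Assign every edge capacity 1; by Menger, the answer equals the max flow.
Path Depot→Port (+1); total 1.
Path Depot→b→Port (+1); total 2.
Path Depot→d→Port (+1); total 3.
Path Depot→e→Port (+1); total 4.
Path Depot→f→Port (+1); total 5.
No residual Depot→Port path; max flow = 5.
Certifying cut of size 5: {Depot→Port, Depot→b, Depot→d, e→Port, f→Port}.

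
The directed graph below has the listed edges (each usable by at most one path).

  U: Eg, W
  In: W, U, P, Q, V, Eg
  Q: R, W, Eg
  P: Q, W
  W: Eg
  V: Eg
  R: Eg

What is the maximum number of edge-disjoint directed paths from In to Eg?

Assign every edge capacity 1; by Menger, the answer equals the max flow.
Path In→Eg (+1); total 1.
Path In→Q→Eg (+1); total 2.
Path In→U→Eg (+1); total 3.
Path In→V→Eg (+1); total 4.
Path In→W→Eg (+1); total 5.
Path In→P→Q→R→Eg (+1); total 6.
No residual In→Eg path; max flow = 6.
Certifying cut of size 6: {In→Eg, In→P, In→Q, In→U, In→V, In→W}.

6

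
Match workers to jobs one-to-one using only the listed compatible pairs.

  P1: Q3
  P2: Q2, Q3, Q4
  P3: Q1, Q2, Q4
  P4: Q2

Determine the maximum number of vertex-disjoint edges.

4

Unit-capacity flow: source→left, listed edges, right→sink; max matching = max flow.
Augmenting path P1→Q3 (+1); matched 1.
Augmenting path P2→Q2 (+1); matched 2.
Augmenting path P3→Q1 (+1); matched 3.
Augmenting path P4→Q2→P2→Q4 (+1); matched 4.
No augmenting path remains; maximum matching = 4.
König certificate: {P1, P2, P3, P4} is a vertex cover of size 4 (every listed pair touches it), so no matching can be larger.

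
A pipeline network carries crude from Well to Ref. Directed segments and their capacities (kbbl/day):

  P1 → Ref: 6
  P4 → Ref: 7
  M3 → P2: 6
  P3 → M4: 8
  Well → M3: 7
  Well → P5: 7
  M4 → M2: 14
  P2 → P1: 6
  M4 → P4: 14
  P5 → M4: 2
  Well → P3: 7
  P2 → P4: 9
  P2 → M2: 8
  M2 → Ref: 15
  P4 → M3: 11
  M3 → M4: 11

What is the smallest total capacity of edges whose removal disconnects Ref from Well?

16

Augment Well→P3→M4→M2→Ref: bottleneck 7, flow now 7.
Augment Well→P5→M4→M2→Ref: bottleneck 2, flow now 9.
Augment Well→M3→M4→M2→Ref: bottleneck 5, flow now 14.
Augment Well→M3→M4→P4→Ref: bottleneck 2, flow now 16.
No augmenting path remains; maximum flow = 16.
By max-flow min-cut, the minimum cut capacity equals the max flow.
In the residual graph, reachable from Well: {Well, P5}.
Min-cut edges: Well→P3 (7), Well→M3 (7), P5→M4 (2); capacity 7 + 7 + 2 = 16.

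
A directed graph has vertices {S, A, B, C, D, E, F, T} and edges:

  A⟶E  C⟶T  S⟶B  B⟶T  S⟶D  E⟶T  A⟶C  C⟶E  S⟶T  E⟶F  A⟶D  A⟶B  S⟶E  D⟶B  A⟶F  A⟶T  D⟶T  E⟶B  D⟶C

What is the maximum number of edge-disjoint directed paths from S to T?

4

Assign every edge capacity 1; by Menger, the answer equals the max flow.
Path S→T (+1); total 1.
Path S→B→T (+1); total 2.
Path S→D→T (+1); total 3.
Path S→E→T (+1); total 4.
No residual S→T path; max flow = 4.
Certifying cut of size 4: {S→B, S→D, S→E, S→T}.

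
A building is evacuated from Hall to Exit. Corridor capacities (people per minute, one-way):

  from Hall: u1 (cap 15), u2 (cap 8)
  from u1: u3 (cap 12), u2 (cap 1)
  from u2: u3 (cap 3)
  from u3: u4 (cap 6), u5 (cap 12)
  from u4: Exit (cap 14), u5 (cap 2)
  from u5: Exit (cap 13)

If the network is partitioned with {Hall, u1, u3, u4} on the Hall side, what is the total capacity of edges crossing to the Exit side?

Edges leaving {Hall, u1, u3, u4}: Hall→u2 (8), u1→u2 (1), u3→u5 (12), u4→u5 (2), u4→Exit (14).
Cut capacity = 8 + 1 + 12 + 2 + 14 = 37.

37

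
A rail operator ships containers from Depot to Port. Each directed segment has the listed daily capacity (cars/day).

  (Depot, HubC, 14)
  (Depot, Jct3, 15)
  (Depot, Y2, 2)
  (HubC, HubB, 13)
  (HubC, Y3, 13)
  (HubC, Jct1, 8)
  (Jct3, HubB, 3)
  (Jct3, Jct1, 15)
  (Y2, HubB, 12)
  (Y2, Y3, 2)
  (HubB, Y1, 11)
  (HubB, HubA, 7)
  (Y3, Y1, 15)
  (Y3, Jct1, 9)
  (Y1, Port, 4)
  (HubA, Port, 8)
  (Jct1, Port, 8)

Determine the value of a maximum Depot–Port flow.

19

Augment Depot→HubC→Jct1→Port: bottleneck 8, flow now 8.
Augment Depot→HubC→HubB→Y1→Port: bottleneck 4, flow now 12.
Augment Depot→HubC→HubB→HubA→Port: bottleneck 2, flow now 14.
Augment Depot→Jct3→HubB→HubA→Port: bottleneck 3, flow now 17.
Augment Depot→Y2→HubB→HubA→Port: bottleneck 2, flow now 19.
No augmenting path remains; maximum flow = 19.
In the residual graph, reachable from Depot: {Depot, HubC, Jct3, Y2, HubB, Y3, Y1, Jct1}.
Min-cut edges: HubB→HubA (7), Y1→Port (4), Jct1→Port (8); capacity 7 + 4 + 8 = 19.
This cut is saturated, so no flow can exceed 19.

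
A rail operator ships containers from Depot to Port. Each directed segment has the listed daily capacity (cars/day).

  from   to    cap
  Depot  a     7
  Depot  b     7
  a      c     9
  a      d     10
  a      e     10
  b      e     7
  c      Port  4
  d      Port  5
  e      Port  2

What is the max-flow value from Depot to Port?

9

Augment Depot→a→c→Port: bottleneck 4, flow now 4.
Augment Depot→a→d→Port: bottleneck 3, flow now 7.
Augment Depot→b→e→Port: bottleneck 2, flow now 9.
No augmenting path remains; maximum flow = 9.
In the residual graph, reachable from Depot: {Depot, b, e}.
Min-cut edges: Depot→a (7), e→Port (2); capacity 7 + 2 = 9.
This cut is saturated, so no flow can exceed 9.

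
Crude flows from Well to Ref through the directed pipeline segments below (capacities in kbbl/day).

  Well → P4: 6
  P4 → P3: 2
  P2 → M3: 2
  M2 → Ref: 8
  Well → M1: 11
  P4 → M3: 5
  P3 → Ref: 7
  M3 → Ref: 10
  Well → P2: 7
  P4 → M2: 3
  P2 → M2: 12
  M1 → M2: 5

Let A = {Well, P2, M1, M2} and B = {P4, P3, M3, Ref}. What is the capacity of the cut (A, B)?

Edges leaving {Well, P2, M1, M2}: Well→P4 (6), P2→M3 (2), M2→Ref (8).
Cut capacity = 6 + 2 + 8 = 16.

16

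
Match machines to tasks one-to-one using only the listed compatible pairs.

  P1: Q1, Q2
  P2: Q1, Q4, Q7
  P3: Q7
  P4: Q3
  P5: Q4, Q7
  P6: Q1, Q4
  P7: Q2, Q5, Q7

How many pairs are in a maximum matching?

6

Unit-capacity flow: source→left, listed edges, right→sink; max matching = max flow.
Augmenting path P1→Q1 (+1); matched 1.
Augmenting path P2→Q4 (+1); matched 2.
Augmenting path P3→Q7 (+1); matched 3.
Augmenting path P4→Q3 (+1); matched 4.
Augmenting path P7→Q2 (+1); matched 5.
Augmenting path P6→Q1→P1→Q2→P7→Q5 (+1); matched 6.
No augmenting path remains; maximum matching = 6.
König certificate: {P1, P4, P7, Q1, Q4, Q7} is a vertex cover of size 6 (every listed pair touches it), so no matching can be larger.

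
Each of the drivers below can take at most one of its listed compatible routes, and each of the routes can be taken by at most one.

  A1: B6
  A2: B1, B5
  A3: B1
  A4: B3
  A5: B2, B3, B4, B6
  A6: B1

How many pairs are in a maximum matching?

5

Unit-capacity flow: source→left, listed edges, right→sink; max matching = max flow.
Augmenting path A1→B6 (+1); matched 1.
Augmenting path A2→B1 (+1); matched 2.
Augmenting path A4→B3 (+1); matched 3.
Augmenting path A5→B2 (+1); matched 4.
Augmenting path A3→B1→A2→B5 (+1); matched 5.
No augmenting path remains; maximum matching = 5.
König certificate: {A1, A2, A4, A5, B1} is a vertex cover of size 5 (every listed pair touches it), so no matching can be larger.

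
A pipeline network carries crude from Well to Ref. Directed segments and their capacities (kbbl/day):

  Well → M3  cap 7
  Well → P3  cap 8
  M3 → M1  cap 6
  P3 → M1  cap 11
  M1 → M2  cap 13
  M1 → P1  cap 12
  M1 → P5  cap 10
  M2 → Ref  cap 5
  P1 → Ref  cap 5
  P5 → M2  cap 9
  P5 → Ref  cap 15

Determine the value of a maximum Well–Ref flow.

Augment Well→M3→M1→M2→Ref: bottleneck 5, flow now 5.
Augment Well→M3→M1→P1→Ref: bottleneck 1, flow now 6.
Augment Well→P3→M1→P1→Ref: bottleneck 4, flow now 10.
Augment Well→P3→M1→P5→Ref: bottleneck 4, flow now 14.
No augmenting path remains; maximum flow = 14.
In the residual graph, reachable from Well: {Well, M3}.
Min-cut edges: Well→P3 (8), M3→M1 (6); capacity 8 + 6 = 14.
This cut is saturated, so no flow can exceed 14.

14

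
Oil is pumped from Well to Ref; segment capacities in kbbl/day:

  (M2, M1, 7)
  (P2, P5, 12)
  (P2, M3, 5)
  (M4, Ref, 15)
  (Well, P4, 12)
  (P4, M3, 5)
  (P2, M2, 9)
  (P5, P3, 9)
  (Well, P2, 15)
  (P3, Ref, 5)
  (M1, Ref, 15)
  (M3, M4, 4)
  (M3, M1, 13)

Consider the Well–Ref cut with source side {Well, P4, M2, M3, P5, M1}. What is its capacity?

43

Edges leaving {Well, P4, M2, M3, P5, M1}: Well→P2 (15), M3→M4 (4), P5→P3 (9), M1→Ref (15).
Cut capacity = 15 + 4 + 9 + 15 = 43.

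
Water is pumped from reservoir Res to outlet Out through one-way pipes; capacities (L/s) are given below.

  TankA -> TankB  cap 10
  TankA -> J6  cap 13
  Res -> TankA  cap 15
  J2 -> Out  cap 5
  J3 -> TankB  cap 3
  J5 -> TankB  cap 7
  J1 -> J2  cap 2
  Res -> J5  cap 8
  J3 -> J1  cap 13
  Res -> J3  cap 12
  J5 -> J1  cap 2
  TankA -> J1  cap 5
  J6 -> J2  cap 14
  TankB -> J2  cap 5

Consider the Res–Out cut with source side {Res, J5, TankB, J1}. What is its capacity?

34

Edges leaving {Res, J5, TankB, J1}: Res→TankA (15), Res→J3 (12), TankB→J2 (5), J1→J2 (2).
Cut capacity = 15 + 12 + 5 + 2 = 34.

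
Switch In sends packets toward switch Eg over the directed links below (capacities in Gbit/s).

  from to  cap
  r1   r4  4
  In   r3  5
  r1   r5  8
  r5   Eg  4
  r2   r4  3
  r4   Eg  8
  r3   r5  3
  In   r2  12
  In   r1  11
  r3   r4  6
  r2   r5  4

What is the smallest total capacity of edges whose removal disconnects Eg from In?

12

Augment In→r1→r4→Eg: bottleneck 4, flow now 4.
Augment In→r1→r5→Eg: bottleneck 4, flow now 8.
Augment In→r2→r4→Eg: bottleneck 3, flow now 11.
Augment In→r3→r4→Eg: bottleneck 1, flow now 12.
No augmenting path remains; maximum flow = 12.
By max-flow min-cut, the minimum cut capacity equals the max flow.
In the residual graph, reachable from In: {In, r1, r2, r3, r4, r5}.
Min-cut edges: r4→Eg (8), r5→Eg (4); capacity 8 + 4 = 12.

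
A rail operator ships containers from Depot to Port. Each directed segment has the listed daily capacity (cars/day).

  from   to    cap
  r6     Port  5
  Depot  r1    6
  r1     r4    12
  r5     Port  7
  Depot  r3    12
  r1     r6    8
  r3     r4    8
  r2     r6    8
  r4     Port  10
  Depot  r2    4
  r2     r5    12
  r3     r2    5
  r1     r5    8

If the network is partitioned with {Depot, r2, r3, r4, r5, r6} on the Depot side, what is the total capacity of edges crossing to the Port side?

28

Edges leaving {Depot, r2, r3, r4, r5, r6}: Depot→r1 (6), r4→Port (10), r5→Port (7), r6→Port (5).
Cut capacity = 6 + 10 + 7 + 5 = 28.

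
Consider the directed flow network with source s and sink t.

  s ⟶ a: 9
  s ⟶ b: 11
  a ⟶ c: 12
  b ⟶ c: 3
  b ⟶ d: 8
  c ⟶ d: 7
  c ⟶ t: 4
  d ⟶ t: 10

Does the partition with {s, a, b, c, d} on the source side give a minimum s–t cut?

Given cut capacity: 4 + 10 = 14.
Augment s→a→c→t: bottleneck 4, flow now 4.
Augment s→b→d→t: bottleneck 8, flow now 12.
Augment s→a→c→d→t: bottleneck 2, flow now 14.
No augmenting path remains; maximum flow = 14.
Cut capacity 14 equals the max flow, so it is a minimum cut.

Yes — it is a minimum cut (capacity 14).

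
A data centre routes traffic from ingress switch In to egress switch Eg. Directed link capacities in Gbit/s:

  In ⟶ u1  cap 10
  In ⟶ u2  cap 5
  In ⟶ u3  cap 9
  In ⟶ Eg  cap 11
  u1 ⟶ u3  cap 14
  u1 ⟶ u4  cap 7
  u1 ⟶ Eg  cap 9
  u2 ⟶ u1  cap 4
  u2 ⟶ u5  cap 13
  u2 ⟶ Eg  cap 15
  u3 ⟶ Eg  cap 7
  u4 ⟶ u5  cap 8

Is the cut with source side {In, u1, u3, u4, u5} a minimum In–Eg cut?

Yes — it is a minimum cut (capacity 32).

Given cut capacity: 5 + 11 + 9 + 7 = 32.
Augment In→Eg: bottleneck 11, flow now 11.
Augment In→u1→Eg: bottleneck 9, flow now 20.
Augment In→u2→Eg: bottleneck 5, flow now 25.
Augment In→u3→Eg: bottleneck 7, flow now 32.
No augmenting path remains; maximum flow = 32.
Cut capacity 32 equals the max flow, so it is a minimum cut.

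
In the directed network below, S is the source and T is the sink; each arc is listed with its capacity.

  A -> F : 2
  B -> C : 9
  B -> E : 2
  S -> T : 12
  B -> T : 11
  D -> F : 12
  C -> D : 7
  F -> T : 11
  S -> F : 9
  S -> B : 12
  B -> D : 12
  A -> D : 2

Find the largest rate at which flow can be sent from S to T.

33

Augment S→T: bottleneck 12, flow now 12.
Augment S→B→T: bottleneck 11, flow now 23.
Augment S→F→T: bottleneck 9, flow now 32.
Augment S→B→D→F→T: bottleneck 1, flow now 33.
No augmenting path remains; maximum flow = 33.
In the residual graph, reachable from S: {S}.
Min-cut edges: S→B (12), S→F (9), S→T (12); capacity 12 + 9 + 12 = 33.
This cut is saturated, so no flow can exceed 33.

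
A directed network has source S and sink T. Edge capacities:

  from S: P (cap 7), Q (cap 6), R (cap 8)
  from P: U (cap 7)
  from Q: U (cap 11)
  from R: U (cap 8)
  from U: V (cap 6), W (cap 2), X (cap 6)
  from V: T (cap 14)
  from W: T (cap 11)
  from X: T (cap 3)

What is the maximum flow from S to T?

11

Augment S→P→U→V→T: bottleneck 6, flow now 6.
Augment S→P→U→W→T: bottleneck 1, flow now 7.
Augment S→Q→U→W→T: bottleneck 1, flow now 8.
Augment S→Q→U→X→T: bottleneck 3, flow now 11.
No augmenting path remains; maximum flow = 11.
In the residual graph, reachable from S: {S, P, Q, R, U, X}.
Min-cut edges: U→V (6), U→W (2), X→T (3); capacity 6 + 2 + 3 = 11.
This cut is saturated, so no flow can exceed 11.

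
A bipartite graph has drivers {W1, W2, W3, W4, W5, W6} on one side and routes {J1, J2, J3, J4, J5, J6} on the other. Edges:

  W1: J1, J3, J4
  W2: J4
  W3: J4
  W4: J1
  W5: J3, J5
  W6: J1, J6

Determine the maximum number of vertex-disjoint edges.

5

Unit-capacity flow: source→left, listed edges, right→sink; max matching = max flow.
Augmenting path W1→J1 (+1); matched 1.
Augmenting path W2→J4 (+1); matched 2.
Augmenting path W5→J3 (+1); matched 3.
Augmenting path W6→J6 (+1); matched 4.
Augmenting path W4→J1→W1→J3→W5→J5 (+1); matched 5.
No augmenting path remains; maximum matching = 5.
König certificate: {W1, W4, W5, W6, J4} is a vertex cover of size 5 (every listed pair touches it), so no matching can be larger.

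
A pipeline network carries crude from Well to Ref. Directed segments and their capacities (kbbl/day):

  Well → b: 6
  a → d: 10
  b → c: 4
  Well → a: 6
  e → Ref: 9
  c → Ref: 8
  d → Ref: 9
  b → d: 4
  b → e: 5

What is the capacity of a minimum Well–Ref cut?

12

Augment Well→a→d→Ref: bottleneck 6, flow now 6.
Augment Well→b→c→Ref: bottleneck 4, flow now 10.
Augment Well→b→d→Ref: bottleneck 2, flow now 12.
No augmenting path remains; maximum flow = 12.
By max-flow min-cut, the minimum cut capacity equals the max flow.
In the residual graph, reachable from Well: {Well}.
Min-cut edges: Well→a (6), Well→b (6); capacity 6 + 6 = 12.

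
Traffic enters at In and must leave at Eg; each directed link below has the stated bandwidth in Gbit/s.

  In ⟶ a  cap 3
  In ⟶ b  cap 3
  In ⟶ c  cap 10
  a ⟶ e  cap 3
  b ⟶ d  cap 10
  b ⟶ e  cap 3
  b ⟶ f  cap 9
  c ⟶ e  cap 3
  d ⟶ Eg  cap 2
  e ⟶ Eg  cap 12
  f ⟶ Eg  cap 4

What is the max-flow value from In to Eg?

9

Augment In→a→e→Eg: bottleneck 3, flow now 3.
Augment In→b→d→Eg: bottleneck 2, flow now 5.
Augment In→b→e→Eg: bottleneck 1, flow now 6.
Augment In→c→e→Eg: bottleneck 3, flow now 9.
No augmenting path remains; maximum flow = 9.
In the residual graph, reachable from In: {In, c}.
Min-cut edges: In→a (3), In→b (3), c→e (3); capacity 3 + 3 + 3 = 9.
This cut is saturated, so no flow can exceed 9.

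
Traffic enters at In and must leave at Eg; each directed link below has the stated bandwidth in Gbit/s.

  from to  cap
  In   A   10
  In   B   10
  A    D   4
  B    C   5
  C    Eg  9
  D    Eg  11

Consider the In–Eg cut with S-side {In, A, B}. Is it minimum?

Yes — it is a minimum cut (capacity 9).

Given cut capacity: 4 + 5 = 9.
Augment In→A→D→Eg: bottleneck 4, flow now 4.
Augment In→B→C→Eg: bottleneck 5, flow now 9.
No augmenting path remains; maximum flow = 9.
Cut capacity 9 equals the max flow, so it is a minimum cut.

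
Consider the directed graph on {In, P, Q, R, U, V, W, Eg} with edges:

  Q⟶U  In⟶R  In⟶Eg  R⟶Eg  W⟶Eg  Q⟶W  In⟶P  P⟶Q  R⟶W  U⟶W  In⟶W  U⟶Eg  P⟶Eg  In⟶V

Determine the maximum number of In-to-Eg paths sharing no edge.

4

Assign every edge capacity 1; by Menger, the answer equals the max flow.
Path In→Eg (+1); total 1.
Path In→P→Eg (+1); total 2.
Path In→R→Eg (+1); total 3.
Path In→W→Eg (+1); total 4.
No residual In→Eg path; max flow = 4.
Certifying cut of size 4: {In→Eg, In→P, In→R, In→W}.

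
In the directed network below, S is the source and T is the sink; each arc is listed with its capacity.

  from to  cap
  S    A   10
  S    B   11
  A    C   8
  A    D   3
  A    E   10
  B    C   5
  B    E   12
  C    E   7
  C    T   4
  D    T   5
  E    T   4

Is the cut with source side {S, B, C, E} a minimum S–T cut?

No — its capacity is 18, but the minimum cut has capacity 11.

Given cut capacity: 10 + 4 + 4 = 18.
Augment S→A→C→T: bottleneck 4, flow now 4.
Augment S→A→D→T: bottleneck 3, flow now 7.
Augment S→A→E→T: bottleneck 3, flow now 10.
Augment S→B→E→T: bottleneck 1, flow now 11.
No augmenting path remains; maximum flow = 11.
In the residual graph, reachable from S: {S, A, B, C, E}.
Min-cut edges: A→D (3), C→T (4), E→T (4); capacity 3 + 4 + 4 = 11.
Cut capacity 18 exceeds the max flow 11, so it is not minimum.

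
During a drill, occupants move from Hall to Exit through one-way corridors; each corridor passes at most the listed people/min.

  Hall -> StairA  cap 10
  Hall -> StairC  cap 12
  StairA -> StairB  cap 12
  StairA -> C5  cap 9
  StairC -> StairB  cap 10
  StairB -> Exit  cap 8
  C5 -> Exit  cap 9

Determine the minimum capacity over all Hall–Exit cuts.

17

Augment Hall→StairA→StairB→Exit: bottleneck 8, flow now 8.
Augment Hall→StairA→C5→Exit: bottleneck 2, flow now 10.
Augment Hall→StairC→StairB→StairA→C5→Exit: bottleneck 7, flow now 17. (uses reverse residual edge)
No augmenting path remains; maximum flow = 17.
By max-flow min-cut, the minimum cut capacity equals the max flow.
In the residual graph, reachable from Hall: {Hall, StairA, StairC, StairB}.
Min-cut edges: StairA→C5 (9), StairB→Exit (8); capacity 9 + 8 = 17.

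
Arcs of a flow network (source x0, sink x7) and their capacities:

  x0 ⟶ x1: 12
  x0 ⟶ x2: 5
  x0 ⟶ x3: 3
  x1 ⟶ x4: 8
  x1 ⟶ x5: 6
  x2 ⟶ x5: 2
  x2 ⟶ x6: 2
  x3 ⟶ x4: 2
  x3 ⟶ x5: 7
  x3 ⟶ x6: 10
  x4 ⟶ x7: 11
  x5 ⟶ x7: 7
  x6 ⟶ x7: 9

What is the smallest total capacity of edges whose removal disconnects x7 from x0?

19

Augment x0→x1→x4→x7: bottleneck 8, flow now 8.
Augment x0→x1→x5→x7: bottleneck 4, flow now 12.
Augment x0→x2→x5→x7: bottleneck 2, flow now 14.
Augment x0→x2→x6→x7: bottleneck 2, flow now 16.
Augment x0→x3→x4→x7: bottleneck 2, flow now 18.
Augment x0→x3→x5→x7: bottleneck 1, flow now 19.
No augmenting path remains; maximum flow = 19.
By max-flow min-cut, the minimum cut capacity equals the max flow.
In the residual graph, reachable from x0: {x0, x2}.
Min-cut edges: x0→x1 (12), x0→x3 (3), x2→x5 (2), x2→x6 (2); capacity 12 + 3 + 2 + 2 = 19.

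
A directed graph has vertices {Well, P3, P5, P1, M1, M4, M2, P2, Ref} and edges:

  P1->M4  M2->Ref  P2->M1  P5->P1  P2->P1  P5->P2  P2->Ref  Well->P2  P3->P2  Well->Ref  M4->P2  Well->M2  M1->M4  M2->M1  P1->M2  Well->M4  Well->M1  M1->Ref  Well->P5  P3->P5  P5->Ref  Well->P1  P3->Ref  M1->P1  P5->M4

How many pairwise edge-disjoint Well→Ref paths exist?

5

Assign every edge capacity 1; by Menger, the answer equals the max flow.
Path Well→Ref (+1); total 1.
Path Well→P5→Ref (+1); total 2.
Path Well→M1→Ref (+1); total 3.
Path Well→M2→Ref (+1); total 4.
Path Well→P2→Ref (+1); total 5.
No residual Well→Ref path; max flow = 5.
Certifying cut of size 5: {M1→Ref, M2→Ref, P2→Ref, Well→P5, Well→Ref}.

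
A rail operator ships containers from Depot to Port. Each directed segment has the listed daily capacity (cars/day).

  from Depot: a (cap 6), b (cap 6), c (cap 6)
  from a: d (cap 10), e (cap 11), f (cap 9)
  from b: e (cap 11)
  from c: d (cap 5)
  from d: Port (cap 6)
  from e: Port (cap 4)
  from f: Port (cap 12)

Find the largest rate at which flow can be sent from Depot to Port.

Augment Depot→a→d→Port: bottleneck 6, flow now 6.
Augment Depot→b→e→Port: bottleneck 4, flow now 10.
Augment Depot→c→d→a→f→Port: bottleneck 5, flow now 15. (uses reverse residual edge)
No augmenting path remains; maximum flow = 15.
In the residual graph, reachable from Depot: {Depot, b, c, e}.
Min-cut edges: Depot→a (6), c→d (5), e→Port (4); capacity 6 + 5 + 4 = 15.
This cut is saturated, so no flow can exceed 15.

15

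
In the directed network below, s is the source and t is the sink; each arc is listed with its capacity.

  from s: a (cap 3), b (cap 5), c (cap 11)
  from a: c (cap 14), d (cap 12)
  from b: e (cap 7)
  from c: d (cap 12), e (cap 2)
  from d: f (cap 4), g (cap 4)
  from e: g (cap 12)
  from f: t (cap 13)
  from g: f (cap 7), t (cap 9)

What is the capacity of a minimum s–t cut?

15

Augment s→a→d→f→t: bottleneck 3, flow now 3.
Augment s→b→e→g→t: bottleneck 5, flow now 8.
Augment s→c→d→f→t: bottleneck 1, flow now 9.
Augment s→c→d→g→t: bottleneck 4, flow now 13.
Augment s→c→e→g→f→t: bottleneck 2, flow now 15.
No augmenting path remains; maximum flow = 15.
By max-flow min-cut, the minimum cut capacity equals the max flow.
In the residual graph, reachable from s: {s, a, c, d}.
Min-cut edges: s→b (5), c→e (2), d→f (4), d→g (4); capacity 5 + 2 + 4 + 4 = 15.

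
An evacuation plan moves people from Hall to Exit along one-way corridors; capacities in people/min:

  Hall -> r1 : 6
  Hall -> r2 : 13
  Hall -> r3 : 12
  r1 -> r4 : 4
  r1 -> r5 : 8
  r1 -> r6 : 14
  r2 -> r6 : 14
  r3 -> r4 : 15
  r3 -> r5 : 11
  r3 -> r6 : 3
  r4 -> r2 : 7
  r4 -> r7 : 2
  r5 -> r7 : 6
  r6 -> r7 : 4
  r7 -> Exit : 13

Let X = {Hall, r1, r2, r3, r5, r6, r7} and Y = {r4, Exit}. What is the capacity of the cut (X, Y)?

Edges leaving {Hall, r1, r2, r3, r5, r6, r7}: r1→r4 (4), r3→r4 (15), r7→Exit (13).
Cut capacity = 4 + 15 + 13 = 32.

32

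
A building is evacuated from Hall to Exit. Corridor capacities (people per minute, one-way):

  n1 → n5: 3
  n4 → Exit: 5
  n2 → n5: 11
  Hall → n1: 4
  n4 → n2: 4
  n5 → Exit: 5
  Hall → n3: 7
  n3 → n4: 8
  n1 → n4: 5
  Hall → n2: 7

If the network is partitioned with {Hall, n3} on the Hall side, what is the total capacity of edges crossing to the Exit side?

Edges leaving {Hall, n3}: Hall→n1 (4), Hall→n2 (7), n3→n4 (8).
Cut capacity = 4 + 7 + 8 = 19.

19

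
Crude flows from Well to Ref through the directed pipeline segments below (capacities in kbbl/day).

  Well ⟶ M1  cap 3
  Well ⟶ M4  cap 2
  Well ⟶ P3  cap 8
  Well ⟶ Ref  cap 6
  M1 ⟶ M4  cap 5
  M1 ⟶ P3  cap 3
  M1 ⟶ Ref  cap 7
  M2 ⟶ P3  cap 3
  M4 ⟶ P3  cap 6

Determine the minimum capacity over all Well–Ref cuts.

Augment Well→Ref: bottleneck 6, flow now 6.
Augment Well→M1→Ref: bottleneck 3, flow now 9.
No augmenting path remains; maximum flow = 9.
By max-flow min-cut, the minimum cut capacity equals the max flow.
In the residual graph, reachable from Well: {Well, M4, P3}.
Min-cut edges: Well→M1 (3), Well→Ref (6); capacity 3 + 6 = 9.

9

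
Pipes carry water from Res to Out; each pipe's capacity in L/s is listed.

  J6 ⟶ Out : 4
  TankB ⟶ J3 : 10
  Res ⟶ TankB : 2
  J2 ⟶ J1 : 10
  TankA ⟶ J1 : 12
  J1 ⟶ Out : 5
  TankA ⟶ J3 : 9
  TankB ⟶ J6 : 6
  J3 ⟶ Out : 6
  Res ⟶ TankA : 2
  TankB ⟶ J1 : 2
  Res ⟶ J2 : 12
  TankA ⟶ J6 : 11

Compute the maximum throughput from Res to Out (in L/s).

Augment Res→TankA→J1→Out: bottleneck 2, flow now 2.
Augment Res→TankB→J1→Out: bottleneck 2, flow now 4.
Augment Res→J2→J1→Out: bottleneck 1, flow now 5.
Augment Res→J2→J1→TankA→J3→Out: bottleneck 2, flow now 7. (uses reverse residual edge)
Augment Res→J2→J1→TankB→J3→Out: bottleneck 2, flow now 9. (uses reverse residual edge)
No augmenting path remains; maximum flow = 9.
In the residual graph, reachable from Res: {Res, J2, J1}.
Min-cut edges: Res→TankA (2), Res→TankB (2), J1→Out (5); capacity 2 + 2 + 5 = 9.
This cut is saturated, so no flow can exceed 9.

9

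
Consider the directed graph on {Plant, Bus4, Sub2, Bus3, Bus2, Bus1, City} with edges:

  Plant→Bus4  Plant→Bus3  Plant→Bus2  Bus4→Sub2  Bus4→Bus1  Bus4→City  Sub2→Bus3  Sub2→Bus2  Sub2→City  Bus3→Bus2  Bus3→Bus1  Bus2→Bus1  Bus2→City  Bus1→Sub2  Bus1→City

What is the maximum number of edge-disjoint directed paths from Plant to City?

Assign every edge capacity 1; by Menger, the answer equals the max flow.
Path Plant→Bus4→City (+1); total 1.
Path Plant→Bus2→City (+1); total 2.
Path Plant→Bus3→Bus1→City (+1); total 3.
No residual Plant→City path; max flow = 3.
Certifying cut of size 3: {Plant→Bus2, Plant→Bus3, Plant→Bus4}.

3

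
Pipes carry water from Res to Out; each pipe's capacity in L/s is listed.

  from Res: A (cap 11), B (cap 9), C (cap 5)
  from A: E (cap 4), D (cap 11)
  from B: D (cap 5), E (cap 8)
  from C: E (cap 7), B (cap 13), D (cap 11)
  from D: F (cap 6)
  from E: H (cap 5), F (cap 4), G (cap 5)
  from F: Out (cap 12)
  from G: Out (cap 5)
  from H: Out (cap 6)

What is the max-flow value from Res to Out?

Augment Res→A→D→F→Out: bottleneck 6, flow now 6.
Augment Res→A→E→F→Out: bottleneck 4, flow now 10.
Augment Res→B→E→G→Out: bottleneck 5, flow now 15.
Augment Res→B→E→H→Out: bottleneck 3, flow now 18.
Augment Res→C→E→H→Out: bottleneck 2, flow now 20.
No augmenting path remains; maximum flow = 20.
In the residual graph, reachable from Res: {Res, A, B, C, D, E}.
Min-cut edges: D→F (6), E→F (4), E→G (5), E→H (5); capacity 6 + 4 + 5 + 5 = 20.
This cut is saturated, so no flow can exceed 20.

20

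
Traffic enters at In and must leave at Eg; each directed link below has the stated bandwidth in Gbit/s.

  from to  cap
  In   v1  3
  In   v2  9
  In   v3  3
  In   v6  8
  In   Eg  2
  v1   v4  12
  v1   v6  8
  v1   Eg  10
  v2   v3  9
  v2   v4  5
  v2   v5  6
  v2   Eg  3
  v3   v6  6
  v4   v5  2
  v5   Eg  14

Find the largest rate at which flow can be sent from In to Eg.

Augment In→Eg: bottleneck 2, flow now 2.
Augment In→v1→Eg: bottleneck 3, flow now 5.
Augment In→v2→Eg: bottleneck 3, flow now 8.
Augment In→v2→v5→Eg: bottleneck 6, flow now 14.
No augmenting path remains; maximum flow = 14.
In the residual graph, reachable from In: {In, v3, v6}.
Min-cut edges: In→v1 (3), In→v2 (9), In→Eg (2); capacity 3 + 9 + 2 = 14.
This cut is saturated, so no flow can exceed 14.

14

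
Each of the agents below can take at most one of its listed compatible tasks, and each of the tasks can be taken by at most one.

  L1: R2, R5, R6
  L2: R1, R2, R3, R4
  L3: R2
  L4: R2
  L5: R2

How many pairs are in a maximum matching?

3

Unit-capacity flow: source→left, listed edges, right→sink; max matching = max flow.
Augmenting path L1→R2 (+1); matched 1.
Augmenting path L2→R1 (+1); matched 2.
Augmenting path L3→R2→L1→R5 (+1); matched 3.
No augmenting path remains; maximum matching = 3.
König certificate: {L1, L2, R2} is a vertex cover of size 3 (every listed pair touches it), so no matching can be larger.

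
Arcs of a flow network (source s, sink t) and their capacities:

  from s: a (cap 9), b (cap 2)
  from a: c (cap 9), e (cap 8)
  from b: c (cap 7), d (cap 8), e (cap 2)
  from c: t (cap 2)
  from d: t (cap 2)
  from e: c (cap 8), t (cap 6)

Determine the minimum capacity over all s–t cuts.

10

Augment s→a→c→t: bottleneck 2, flow now 2.
Augment s→a→e→t: bottleneck 6, flow now 8.
Augment s→b→d→t: bottleneck 2, flow now 10.
No augmenting path remains; maximum flow = 10.
By max-flow min-cut, the minimum cut capacity equals the max flow.
In the residual graph, reachable from s: {s, a, c, e}.
Min-cut edges: s→b (2), c→t (2), e→t (6); capacity 2 + 2 + 6 = 10.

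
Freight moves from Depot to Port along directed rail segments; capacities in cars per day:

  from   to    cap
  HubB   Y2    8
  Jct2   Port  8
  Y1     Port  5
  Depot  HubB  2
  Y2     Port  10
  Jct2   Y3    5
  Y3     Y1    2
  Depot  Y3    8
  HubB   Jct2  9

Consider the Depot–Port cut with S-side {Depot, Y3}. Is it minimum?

Given cut capacity: 2 + 2 = 4.
Augment Depot→HubB→Jct2→Port: bottleneck 2, flow now 2.
Augment Depot→Y3→Y1→Port: bottleneck 2, flow now 4.
No augmenting path remains; maximum flow = 4.
Cut capacity 4 equals the max flow, so it is a minimum cut.

Yes — it is a minimum cut (capacity 4).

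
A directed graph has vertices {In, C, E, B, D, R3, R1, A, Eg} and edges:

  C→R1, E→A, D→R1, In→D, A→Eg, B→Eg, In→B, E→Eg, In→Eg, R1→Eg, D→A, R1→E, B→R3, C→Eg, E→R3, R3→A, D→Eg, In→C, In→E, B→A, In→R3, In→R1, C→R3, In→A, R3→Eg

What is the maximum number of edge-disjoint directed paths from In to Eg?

Assign every edge capacity 1; by Menger, the answer equals the max flow.
Path In→Eg (+1); total 1.
Path In→C→Eg (+1); total 2.
Path In→E→Eg (+1); total 3.
Path In→B→Eg (+1); total 4.
Path In→D→Eg (+1); total 5.
Path In→R3→Eg (+1); total 6.
Path In→R1→Eg (+1); total 7.
Path In→A→Eg (+1); total 8.
No residual In→Eg path; max flow = 8.
Certifying cut of size 8: {In→A, In→B, In→C, In→D, In→E, In→Eg, In→R1, In→R3}.

8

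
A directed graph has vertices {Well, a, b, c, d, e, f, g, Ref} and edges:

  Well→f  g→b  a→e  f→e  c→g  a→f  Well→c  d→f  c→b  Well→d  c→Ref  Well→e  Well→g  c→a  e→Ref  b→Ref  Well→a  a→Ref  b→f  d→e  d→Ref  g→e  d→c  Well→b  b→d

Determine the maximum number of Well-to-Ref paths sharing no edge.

Assign every edge capacity 1; by Menger, the answer equals the max flow.
Path Well→a→Ref (+1); total 1.
Path Well→b→Ref (+1); total 2.
Path Well→c→Ref (+1); total 3.
Path Well→d→Ref (+1); total 4.
Path Well→e→Ref (+1); total 5.
No residual Well→Ref path; max flow = 5.
Certifying cut of size 5: {a→Ref, b→Ref, c→Ref, d→Ref, e→Ref}.

5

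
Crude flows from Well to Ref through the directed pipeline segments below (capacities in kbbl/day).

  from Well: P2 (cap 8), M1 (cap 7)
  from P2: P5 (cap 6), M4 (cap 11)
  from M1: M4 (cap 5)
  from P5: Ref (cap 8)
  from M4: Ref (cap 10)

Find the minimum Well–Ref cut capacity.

13

Augment Well→P2→P5→Ref: bottleneck 6, flow now 6.
Augment Well→P2→M4→Ref: bottleneck 2, flow now 8.
Augment Well→M1→M4→Ref: bottleneck 5, flow now 13.
No augmenting path remains; maximum flow = 13.
By max-flow min-cut, the minimum cut capacity equals the max flow.
In the residual graph, reachable from Well: {Well, M1}.
Min-cut edges: Well→P2 (8), M1→M4 (5); capacity 8 + 5 = 13.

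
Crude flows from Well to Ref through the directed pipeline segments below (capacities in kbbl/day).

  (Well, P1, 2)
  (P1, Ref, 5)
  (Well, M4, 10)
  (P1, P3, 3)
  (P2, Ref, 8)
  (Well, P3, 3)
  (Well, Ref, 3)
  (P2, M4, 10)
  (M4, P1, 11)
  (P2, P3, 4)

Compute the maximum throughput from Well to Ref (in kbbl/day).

8

Augment Well→Ref: bottleneck 3, flow now 3.
Augment Well→P1→Ref: bottleneck 2, flow now 5.
Augment Well→M4→P1→Ref: bottleneck 3, flow now 8.
No augmenting path remains; maximum flow = 8.
In the residual graph, reachable from Well: {Well, M4, P1, P3}.
Min-cut edges: Well→Ref (3), P1→Ref (5); capacity 3 + 5 = 8.
This cut is saturated, so no flow can exceed 8.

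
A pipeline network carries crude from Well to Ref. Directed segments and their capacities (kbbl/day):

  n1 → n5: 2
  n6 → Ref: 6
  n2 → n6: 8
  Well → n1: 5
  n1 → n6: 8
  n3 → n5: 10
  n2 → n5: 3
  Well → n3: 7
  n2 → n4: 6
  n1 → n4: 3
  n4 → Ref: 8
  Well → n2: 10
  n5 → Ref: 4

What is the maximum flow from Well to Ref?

Augment Well→n1→n4→Ref: bottleneck 3, flow now 3.
Augment Well→n1→n5→Ref: bottleneck 2, flow now 5.
Augment Well→n2→n4→Ref: bottleneck 5, flow now 10.
Augment Well→n2→n5→Ref: bottleneck 2, flow now 12.
Augment Well→n2→n6→Ref: bottleneck 3, flow now 15.
Augment Well→n3→n5→n1→n6→Ref: bottleneck 2, flow now 17. (uses reverse residual edge)
Augment Well→n3→n5→n2→n6→Ref: bottleneck 1, flow now 18. (uses reverse residual edge)
No augmenting path remains; maximum flow = 18.
In the residual graph, reachable from Well: {Well, n1, n2, n3, n4, n5, n6}.
Min-cut edges: n4→Ref (8), n5→Ref (4), n6→Ref (6); capacity 8 + 4 + 6 = 18.
This cut is saturated, so no flow can exceed 18.

18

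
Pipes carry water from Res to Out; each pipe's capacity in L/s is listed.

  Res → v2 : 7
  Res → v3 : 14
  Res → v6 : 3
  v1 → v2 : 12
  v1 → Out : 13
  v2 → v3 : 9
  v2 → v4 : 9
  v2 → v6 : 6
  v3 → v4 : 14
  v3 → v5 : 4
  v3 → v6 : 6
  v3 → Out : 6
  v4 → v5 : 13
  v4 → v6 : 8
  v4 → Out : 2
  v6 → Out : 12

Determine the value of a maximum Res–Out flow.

20

Augment Res→v3→Out: bottleneck 6, flow now 6.
Augment Res→v6→Out: bottleneck 3, flow now 9.
Augment Res→v2→v4→Out: bottleneck 2, flow now 11.
Augment Res→v2→v6→Out: bottleneck 5, flow now 16.
Augment Res→v3→v6→Out: bottleneck 4, flow now 20.
No augmenting path remains; maximum flow = 20.
In the residual graph, reachable from Res: {Res, v2, v3, v4, v5, v6}.
Min-cut edges: v3→Out (6), v4→Out (2), v6→Out (12); capacity 6 + 2 + 12 = 20.
This cut is saturated, so no flow can exceed 20.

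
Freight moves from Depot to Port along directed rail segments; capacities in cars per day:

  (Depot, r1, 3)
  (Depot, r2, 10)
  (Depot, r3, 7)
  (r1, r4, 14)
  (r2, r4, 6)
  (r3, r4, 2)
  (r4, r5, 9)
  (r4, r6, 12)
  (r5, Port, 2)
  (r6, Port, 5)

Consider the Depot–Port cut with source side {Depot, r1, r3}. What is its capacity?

Edges leaving {Depot, r1, r3}: Depot→r2 (10), r1→r4 (14), r3→r4 (2).
Cut capacity = 10 + 14 + 2 = 26.

26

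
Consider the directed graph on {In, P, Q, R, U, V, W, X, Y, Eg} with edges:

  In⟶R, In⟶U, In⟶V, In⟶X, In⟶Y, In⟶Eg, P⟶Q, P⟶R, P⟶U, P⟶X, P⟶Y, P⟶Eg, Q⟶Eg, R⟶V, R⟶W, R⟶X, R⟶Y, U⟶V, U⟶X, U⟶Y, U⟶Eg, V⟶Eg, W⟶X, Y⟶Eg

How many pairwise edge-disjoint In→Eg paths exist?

4

Assign every edge capacity 1; by Menger, the answer equals the max flow.
Path In→Eg (+1); total 1.
Path In→U→Eg (+1); total 2.
Path In→V→Eg (+1); total 3.
Path In→Y→Eg (+1); total 4.
No residual In→Eg path; max flow = 4.
Certifying cut of size 4: {In→Eg, In→U, V→Eg, Y→Eg}.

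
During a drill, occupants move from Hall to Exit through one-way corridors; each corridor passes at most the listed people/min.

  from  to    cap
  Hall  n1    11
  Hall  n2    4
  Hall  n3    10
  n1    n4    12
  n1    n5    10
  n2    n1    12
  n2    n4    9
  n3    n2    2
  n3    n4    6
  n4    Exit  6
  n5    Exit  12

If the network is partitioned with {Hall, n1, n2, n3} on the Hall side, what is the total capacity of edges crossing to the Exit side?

Edges leaving {Hall, n1, n2, n3}: n1→n4 (12), n1→n5 (10), n2→n4 (9), n3→n4 (6).
Cut capacity = 12 + 10 + 9 + 6 = 37.

37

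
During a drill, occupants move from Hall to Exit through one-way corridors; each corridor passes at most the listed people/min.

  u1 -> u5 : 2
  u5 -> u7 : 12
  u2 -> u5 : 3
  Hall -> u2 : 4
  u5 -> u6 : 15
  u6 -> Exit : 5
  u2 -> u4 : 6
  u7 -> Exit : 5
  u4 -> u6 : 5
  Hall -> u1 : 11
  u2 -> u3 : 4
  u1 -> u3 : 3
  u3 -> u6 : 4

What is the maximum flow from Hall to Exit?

9

Augment Hall→u1→u3→u6→Exit: bottleneck 3, flow now 3.
Augment Hall→u1→u5→u6→Exit: bottleneck 2, flow now 5.
Augment Hall→u2→u5→u7→Exit: bottleneck 3, flow now 8.
Augment Hall→u2→u3→u6→u5→u7→Exit: bottleneck 1, flow now 9. (uses reverse residual edge)
No augmenting path remains; maximum flow = 9.
In the residual graph, reachable from Hall: {Hall, u1}.
Min-cut edges: Hall→u2 (4), u1→u3 (3), u1→u5 (2); capacity 4 + 3 + 2 = 9.
This cut is saturated, so no flow can exceed 9.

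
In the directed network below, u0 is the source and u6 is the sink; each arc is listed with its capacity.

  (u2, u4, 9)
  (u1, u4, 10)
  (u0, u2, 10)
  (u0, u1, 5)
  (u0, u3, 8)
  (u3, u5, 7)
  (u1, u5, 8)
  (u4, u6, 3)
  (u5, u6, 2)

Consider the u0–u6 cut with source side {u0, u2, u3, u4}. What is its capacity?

Edges leaving {u0, u2, u3, u4}: u0→u1 (5), u3→u5 (7), u4→u6 (3).
Cut capacity = 5 + 7 + 3 = 15.

15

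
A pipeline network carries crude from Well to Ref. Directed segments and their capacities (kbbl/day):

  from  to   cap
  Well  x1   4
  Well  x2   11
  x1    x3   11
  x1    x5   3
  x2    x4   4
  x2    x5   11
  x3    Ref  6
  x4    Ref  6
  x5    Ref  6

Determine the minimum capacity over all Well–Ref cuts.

14

Augment Well→x1→x3→Ref: bottleneck 4, flow now 4.
Augment Well→x2→x4→Ref: bottleneck 4, flow now 8.
Augment Well→x2→x5→Ref: bottleneck 6, flow now 14.
No augmenting path remains; maximum flow = 14.
By max-flow min-cut, the minimum cut capacity equals the max flow.
In the residual graph, reachable from Well: {Well, x2, x5}.
Min-cut edges: Well→x1 (4), x2→x4 (4), x5→Ref (6); capacity 4 + 4 + 6 = 14.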